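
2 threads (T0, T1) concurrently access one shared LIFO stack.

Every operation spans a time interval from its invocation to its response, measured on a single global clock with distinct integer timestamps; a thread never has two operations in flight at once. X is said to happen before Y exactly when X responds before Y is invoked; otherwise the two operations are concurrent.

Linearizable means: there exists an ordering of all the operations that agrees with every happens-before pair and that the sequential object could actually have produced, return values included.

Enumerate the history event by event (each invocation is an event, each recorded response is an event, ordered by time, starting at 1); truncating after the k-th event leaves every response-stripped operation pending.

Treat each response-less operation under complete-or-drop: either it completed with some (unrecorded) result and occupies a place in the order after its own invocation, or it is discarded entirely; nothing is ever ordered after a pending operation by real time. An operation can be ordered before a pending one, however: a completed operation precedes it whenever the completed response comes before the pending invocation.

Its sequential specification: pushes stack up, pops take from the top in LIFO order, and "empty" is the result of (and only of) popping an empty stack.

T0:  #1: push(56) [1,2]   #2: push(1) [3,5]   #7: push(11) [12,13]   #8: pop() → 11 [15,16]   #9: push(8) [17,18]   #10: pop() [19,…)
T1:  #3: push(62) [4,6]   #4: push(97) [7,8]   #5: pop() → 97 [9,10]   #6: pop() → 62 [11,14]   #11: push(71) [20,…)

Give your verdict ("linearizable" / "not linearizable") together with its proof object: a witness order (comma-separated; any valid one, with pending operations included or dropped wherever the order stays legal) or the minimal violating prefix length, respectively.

linearizable — witness: #1, #2, #3, #4, #5, #6, #7, #8, #9

step 1: #1 push(56) — stack <56>
step 2: #2 push(1) — stack <56,1>
step 3: #3 push(62) — stack <56,1,62>
step 4: #4 push(97) — stack <56,1,62,97>
step 5: #5 pop() → 97 — stack <56,1,62>
step 6: #6 pop() → 62 — stack <56,1>
step 7: #7 push(11) — stack <56,1,11>
step 8: #8 pop() → 11 — stack <56,1>
step 9: #9 push(8) — stack <56,1,8>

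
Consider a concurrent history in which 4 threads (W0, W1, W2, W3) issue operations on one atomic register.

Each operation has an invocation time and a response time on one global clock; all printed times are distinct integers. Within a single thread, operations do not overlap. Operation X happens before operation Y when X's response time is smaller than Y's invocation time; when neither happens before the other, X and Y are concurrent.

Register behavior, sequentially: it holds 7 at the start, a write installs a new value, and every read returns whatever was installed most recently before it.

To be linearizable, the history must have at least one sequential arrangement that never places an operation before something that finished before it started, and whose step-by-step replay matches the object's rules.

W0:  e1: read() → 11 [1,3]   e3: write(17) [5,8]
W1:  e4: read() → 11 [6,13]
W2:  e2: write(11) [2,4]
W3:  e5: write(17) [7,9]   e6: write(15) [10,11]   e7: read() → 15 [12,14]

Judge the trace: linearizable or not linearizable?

witness order: e2, e1, e4, e3, e5, e6, e7
step 1: e2 write(11) — value 11
step 2: e1 read() → 11 — value 11
step 3: e4 read() → 11 — value 11
step 4: e3 write(17) — value 17
step 5: e5 write(17) — value 17
step 6: e6 write(15) — value 15
step 7: e7 read() → 15 — value 15

linearizable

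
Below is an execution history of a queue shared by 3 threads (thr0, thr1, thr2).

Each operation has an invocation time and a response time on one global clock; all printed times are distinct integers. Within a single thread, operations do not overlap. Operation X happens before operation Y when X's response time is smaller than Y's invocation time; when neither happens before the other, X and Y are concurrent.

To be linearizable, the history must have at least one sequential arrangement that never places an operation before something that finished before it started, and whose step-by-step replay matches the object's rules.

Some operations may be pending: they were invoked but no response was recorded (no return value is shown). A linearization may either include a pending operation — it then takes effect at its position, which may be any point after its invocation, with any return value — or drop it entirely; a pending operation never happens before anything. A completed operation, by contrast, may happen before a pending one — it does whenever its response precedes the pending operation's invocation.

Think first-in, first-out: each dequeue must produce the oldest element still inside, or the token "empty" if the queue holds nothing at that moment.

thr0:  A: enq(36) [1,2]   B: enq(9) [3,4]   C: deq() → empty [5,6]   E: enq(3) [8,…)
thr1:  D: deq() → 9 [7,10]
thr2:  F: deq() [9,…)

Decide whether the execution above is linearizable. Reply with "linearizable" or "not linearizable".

through event 5 a valid linearization exists; event 6 (C responding at time 6) ends that
exactly one order of the 3 completed ops respects real time; the queue replay fails
take A, B, C: step 3 already fails, because C deq() → empty cannot occur there

not linearizable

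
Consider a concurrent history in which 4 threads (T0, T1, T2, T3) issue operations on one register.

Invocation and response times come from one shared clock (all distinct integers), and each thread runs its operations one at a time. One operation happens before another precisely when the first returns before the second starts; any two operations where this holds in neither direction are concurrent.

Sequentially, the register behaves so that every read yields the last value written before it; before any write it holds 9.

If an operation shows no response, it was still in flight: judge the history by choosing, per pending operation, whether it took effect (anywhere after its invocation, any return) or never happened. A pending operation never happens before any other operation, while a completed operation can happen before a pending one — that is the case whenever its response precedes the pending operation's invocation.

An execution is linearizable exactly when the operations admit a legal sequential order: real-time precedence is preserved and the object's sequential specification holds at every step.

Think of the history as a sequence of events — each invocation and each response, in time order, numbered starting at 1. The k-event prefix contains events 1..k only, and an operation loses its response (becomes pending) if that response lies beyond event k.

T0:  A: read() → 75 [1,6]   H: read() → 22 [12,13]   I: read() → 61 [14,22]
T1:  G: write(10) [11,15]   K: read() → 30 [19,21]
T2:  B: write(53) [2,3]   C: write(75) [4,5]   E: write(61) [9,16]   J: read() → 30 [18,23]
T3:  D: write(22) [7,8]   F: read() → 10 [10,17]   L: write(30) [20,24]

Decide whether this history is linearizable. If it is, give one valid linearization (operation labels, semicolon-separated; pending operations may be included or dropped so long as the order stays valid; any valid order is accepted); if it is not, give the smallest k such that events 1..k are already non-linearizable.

linearizable — witness: B; C; A; D; H; E; I; G; F; L; J; K

step 1: B write(53) — value 53
step 2: C write(75) — value 75
step 3: A read() → 75 — value 75
step 4: D write(22) — value 22
step 5: H read() → 22 — value 22
step 6: E write(61) — value 61
step 7: I read() → 61 — value 61
step 8: G write(10) — value 10
step 9: F read() → 10 — value 10
step 10: L write(30) — value 30
step 11: J read() → 30 — value 30
step 12: K read() → 30 — value 30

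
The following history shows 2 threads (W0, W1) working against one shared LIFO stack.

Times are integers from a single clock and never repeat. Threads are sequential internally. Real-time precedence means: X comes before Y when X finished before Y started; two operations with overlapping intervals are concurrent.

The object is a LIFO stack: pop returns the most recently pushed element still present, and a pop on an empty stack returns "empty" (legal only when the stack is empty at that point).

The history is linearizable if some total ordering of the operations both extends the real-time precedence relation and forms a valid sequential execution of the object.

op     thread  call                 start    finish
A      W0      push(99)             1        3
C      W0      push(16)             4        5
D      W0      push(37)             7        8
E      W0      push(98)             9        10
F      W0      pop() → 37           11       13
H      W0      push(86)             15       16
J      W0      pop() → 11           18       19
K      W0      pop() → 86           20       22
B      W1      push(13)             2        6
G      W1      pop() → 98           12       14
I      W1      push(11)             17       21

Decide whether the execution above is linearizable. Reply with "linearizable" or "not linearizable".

witness order: A, B, C, D, E, G, F, H, I, J, K
after step 1 (A push(99)): stack <99>
after step 2 (B push(13)): stack <99,13>
after step 3 (C push(16)): stack <99,13,16>
after step 4 (D push(37)): stack <99,13,16,37>
after step 5 (E push(98)): stack <99,13,16,37,98>
after step 6 (G pop() → 98): stack <99,13,16,37>
after step 7 (F pop() → 37): stack <99,13,16>
after step 8 (H push(86)): stack <99,13,16,86>
after step 9 (I push(11)): stack <99,13,16,86,11>
after step 10 (J pop() → 11): stack <99,13,16,86>
after step 11 (K pop() → 86): stack <99,13,16>

linearizable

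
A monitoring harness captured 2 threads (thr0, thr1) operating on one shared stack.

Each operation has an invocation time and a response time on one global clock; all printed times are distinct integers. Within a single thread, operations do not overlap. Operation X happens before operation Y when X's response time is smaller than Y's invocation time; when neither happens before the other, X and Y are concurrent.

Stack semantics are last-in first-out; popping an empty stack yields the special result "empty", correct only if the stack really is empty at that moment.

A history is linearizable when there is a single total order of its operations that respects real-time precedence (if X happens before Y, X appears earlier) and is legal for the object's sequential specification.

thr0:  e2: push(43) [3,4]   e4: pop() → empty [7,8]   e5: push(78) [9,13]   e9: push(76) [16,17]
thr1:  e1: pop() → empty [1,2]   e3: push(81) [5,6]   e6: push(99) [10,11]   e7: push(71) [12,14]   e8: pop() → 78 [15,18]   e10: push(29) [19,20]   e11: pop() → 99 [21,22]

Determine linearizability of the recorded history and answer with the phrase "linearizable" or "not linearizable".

not linearizable

events 1..7 are fine; event 8 — the response of e4 at time 8 — makes the prefix non-linearizable
a single order respects real time; the 4 completed stack operations fail replay along it
sample order e1, e2, e3, e4 stalls at step 4 — e4 pop() → empty has no legal effect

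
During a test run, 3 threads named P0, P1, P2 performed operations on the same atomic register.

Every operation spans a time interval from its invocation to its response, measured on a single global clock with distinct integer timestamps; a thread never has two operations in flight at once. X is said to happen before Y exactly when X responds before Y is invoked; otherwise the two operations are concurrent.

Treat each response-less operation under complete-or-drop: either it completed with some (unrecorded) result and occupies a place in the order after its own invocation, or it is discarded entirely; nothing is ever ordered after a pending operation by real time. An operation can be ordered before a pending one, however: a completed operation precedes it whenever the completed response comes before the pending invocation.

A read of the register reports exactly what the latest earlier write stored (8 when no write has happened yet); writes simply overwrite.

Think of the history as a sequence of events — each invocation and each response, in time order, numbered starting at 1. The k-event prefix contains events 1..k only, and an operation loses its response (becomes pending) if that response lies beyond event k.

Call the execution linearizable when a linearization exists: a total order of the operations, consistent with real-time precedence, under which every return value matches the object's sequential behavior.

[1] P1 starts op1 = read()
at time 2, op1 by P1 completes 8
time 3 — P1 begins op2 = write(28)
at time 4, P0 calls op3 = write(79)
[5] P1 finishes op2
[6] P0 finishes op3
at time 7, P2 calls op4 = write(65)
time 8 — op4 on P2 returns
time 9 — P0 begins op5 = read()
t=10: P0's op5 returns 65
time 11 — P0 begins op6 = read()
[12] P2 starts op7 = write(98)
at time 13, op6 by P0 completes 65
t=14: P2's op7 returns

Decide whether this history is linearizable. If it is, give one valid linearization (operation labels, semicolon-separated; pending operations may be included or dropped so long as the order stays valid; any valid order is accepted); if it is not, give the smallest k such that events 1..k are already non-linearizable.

step 1: op1 read() → 8 — value 8
step 2: op2 write(28) — value 28
step 3: op3 write(79) — value 79
step 4: op4 write(65) — value 65
step 5: op5 read() → 65 — value 65
step 6: op6 read() → 65 — value 65
step 7: op7 write(98) — value 98

linearizable — witness: op1; op2; op3; op4; op5; op6; op7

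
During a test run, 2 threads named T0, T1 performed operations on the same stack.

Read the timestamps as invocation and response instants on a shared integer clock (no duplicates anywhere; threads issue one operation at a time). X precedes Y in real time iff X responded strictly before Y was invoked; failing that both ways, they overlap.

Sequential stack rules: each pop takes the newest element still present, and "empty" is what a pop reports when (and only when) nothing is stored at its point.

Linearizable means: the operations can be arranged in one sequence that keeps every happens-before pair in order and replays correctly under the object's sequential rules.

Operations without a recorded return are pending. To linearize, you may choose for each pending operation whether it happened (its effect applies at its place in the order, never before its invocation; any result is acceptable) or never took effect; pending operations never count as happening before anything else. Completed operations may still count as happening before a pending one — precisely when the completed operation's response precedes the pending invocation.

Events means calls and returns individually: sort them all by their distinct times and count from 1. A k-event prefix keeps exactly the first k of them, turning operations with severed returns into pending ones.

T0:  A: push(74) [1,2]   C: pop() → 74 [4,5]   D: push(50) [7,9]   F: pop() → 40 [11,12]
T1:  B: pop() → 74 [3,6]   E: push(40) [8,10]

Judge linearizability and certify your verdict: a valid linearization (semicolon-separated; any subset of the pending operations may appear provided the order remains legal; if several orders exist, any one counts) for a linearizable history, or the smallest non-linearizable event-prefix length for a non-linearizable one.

through event 5 a valid linearization exists; event 6 (B responding at time 6) ends that
2 orders of the 3 completed stack ops respect real time; none is legal
e.g. A, B, C: illegal at step 3, since C pop() → 74 cannot apply there
e.g. A, C, B: illegal at step 3, since B pop() → 74 cannot apply there

not linearizable — minimal violating prefix: 6 events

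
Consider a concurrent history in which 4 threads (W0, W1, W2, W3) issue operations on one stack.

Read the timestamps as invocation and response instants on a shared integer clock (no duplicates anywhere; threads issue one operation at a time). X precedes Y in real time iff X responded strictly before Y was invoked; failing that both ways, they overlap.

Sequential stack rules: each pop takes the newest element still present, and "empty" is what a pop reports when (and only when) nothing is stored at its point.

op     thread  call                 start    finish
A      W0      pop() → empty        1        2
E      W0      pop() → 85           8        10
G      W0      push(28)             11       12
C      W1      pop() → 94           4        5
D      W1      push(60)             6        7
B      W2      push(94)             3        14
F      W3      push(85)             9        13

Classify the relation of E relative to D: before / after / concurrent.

after

E spans [8,10], D spans [6,7]
resp(D)=7 < inv(E)=8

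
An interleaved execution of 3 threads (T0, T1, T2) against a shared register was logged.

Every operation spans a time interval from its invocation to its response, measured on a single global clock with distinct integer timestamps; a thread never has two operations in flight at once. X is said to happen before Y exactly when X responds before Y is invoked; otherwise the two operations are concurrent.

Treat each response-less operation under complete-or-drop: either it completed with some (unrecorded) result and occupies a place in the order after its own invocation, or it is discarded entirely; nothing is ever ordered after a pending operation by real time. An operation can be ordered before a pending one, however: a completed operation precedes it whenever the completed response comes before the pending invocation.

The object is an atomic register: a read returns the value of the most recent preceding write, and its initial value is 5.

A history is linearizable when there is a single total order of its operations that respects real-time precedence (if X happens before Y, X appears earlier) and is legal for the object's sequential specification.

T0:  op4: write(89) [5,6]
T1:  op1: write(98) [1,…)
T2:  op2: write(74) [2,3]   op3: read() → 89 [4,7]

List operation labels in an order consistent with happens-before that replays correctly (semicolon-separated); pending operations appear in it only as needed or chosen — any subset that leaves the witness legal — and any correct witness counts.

after step 1 (op1 write(98) (pending, included)): value 98
after step 2 (op2 write(74)): value 74
after step 3 (op4 write(89)): value 89
after step 4 (op3 read() → 89): value 89

op1; op2; op4; op3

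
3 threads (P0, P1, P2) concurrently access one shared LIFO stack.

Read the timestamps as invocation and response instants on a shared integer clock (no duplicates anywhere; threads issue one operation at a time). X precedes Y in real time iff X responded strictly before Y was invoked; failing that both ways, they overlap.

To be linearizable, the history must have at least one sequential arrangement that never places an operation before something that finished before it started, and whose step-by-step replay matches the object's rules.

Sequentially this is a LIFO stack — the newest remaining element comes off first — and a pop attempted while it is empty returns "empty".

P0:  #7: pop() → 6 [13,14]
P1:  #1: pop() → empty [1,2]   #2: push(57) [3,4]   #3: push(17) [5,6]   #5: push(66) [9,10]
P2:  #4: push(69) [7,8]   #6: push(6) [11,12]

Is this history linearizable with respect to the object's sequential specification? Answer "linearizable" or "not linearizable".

a witness: #1, #2, #3, #4, #5, #6, #7
step 1: #1 pop() → empty — stack <>
step 2: #2 push(57) — stack <57>
step 3: #3 push(17) — stack <57,17>
step 4: #4 push(69) — stack <57,17,69>
step 5: #5 push(66) — stack <57,17,69,66>
step 6: #6 push(6) — stack <57,17,69,66,6>
step 7: #7 pop() → 6 — stack <57,17,69,66>

linearizable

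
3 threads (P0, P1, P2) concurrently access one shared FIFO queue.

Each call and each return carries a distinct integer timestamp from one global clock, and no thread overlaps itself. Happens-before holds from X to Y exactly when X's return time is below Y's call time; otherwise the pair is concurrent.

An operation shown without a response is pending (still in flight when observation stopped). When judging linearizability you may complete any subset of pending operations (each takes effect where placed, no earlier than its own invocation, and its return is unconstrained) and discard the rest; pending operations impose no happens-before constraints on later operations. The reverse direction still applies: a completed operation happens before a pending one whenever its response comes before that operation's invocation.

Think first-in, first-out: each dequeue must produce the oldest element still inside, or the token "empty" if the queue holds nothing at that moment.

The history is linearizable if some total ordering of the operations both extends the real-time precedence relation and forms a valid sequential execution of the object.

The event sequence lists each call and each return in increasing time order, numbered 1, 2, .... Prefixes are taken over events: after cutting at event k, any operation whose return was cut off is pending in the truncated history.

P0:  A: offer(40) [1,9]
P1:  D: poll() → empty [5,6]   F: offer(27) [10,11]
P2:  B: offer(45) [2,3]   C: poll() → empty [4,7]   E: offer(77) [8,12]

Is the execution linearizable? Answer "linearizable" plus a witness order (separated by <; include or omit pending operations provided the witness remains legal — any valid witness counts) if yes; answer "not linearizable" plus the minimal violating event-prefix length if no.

not linearizable — minimal violating prefix: 7 events

already the first 7 events (up to C's response at time 7) admit no linearization; the first 6 still do
3 completed operations, 2 real-time-consistent orders — every FIFO queue replay fails
every completion of the 1 pending operation (A) was checked; none linearizes
for example B, C, D (pending dropped) fails at step 2: C poll() → empty is not legal there
for example B, D, C (pending dropped) fails at step 2: D poll() → empty is not legal there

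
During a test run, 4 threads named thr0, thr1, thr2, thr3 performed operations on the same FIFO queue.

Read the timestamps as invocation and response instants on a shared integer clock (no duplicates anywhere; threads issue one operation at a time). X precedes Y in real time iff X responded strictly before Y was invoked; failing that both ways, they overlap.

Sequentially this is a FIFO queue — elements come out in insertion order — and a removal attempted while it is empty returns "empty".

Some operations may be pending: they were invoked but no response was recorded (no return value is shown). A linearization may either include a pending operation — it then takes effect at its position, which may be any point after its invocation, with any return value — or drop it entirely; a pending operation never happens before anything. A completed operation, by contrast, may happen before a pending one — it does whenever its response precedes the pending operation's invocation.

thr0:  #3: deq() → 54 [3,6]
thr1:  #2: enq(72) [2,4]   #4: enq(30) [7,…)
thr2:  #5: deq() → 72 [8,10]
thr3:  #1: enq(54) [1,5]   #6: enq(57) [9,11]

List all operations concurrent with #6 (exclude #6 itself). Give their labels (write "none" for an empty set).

concurrent with #6 ([9,11]): every op whose interval crosses 9..11
#1 [1,5]: before
#2 [2,4]: before
#3 [3,6]: before
#4 [7,…): concurrent
#5 [8,10]: concurrent

#4, #5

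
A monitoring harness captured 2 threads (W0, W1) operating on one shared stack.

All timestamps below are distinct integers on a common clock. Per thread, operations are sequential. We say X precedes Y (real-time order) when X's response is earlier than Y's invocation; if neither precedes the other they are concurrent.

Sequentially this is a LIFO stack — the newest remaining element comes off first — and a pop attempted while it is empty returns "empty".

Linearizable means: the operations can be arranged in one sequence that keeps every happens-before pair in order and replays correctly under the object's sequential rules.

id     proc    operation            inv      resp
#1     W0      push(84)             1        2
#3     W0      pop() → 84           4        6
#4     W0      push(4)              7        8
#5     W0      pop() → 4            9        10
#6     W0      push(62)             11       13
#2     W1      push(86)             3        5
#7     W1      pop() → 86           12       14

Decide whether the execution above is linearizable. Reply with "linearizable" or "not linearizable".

linearizable

one valid linearization: #1, #3, #2, #4, #5, #7, #6
step 1: #1 push(84) — stack <84>
step 2: #3 pop() → 84 — stack <>
step 3: #2 push(86) — stack <86>
step 4: #4 push(4) — stack <86,4>
step 5: #5 pop() → 4 — stack <86>
step 6: #7 pop() → 86 — stack <>
step 7: #6 push(62) — stack <62>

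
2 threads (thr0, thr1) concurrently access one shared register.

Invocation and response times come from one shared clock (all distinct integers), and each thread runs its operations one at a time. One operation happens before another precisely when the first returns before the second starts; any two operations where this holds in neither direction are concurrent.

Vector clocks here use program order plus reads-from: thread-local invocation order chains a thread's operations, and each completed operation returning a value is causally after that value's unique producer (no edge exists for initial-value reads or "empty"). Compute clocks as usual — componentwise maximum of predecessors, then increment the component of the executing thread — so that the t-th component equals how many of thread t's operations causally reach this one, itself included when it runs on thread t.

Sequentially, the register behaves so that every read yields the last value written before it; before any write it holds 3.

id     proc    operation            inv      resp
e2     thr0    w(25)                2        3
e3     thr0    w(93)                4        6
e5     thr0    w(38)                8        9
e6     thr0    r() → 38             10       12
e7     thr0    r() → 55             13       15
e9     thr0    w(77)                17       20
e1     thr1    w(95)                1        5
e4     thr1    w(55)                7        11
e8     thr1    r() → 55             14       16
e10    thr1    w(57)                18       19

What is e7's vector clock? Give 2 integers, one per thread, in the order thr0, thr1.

e1 (invocation 1): nothing precedes it; thr1's component alone gives (0, 1)
e2 (invocation 2): nothing precedes it; thr0's component alone gives (1, 0)
from VC(e1)=(0, 1), e4 (invoked 7) maxes components and bumps thr1 → (0, 2)
from VC(e2)=(1, 0), e3 (invoked 4) maxes components and bumps thr0 → (2, 0)
from VC(e4)=(0, 2), e8 (invoked 14) maxes components and bumps thr1 → (0, 3)
from VC(e3)=(2, 0), e5 (invoked 8) maxes components and bumps thr0 → (3, 0)
from VC(e8)=(0, 3), e10 (invoked 18) maxes components and bumps thr1 → (0, 4)
from VC(e5)=(3, 0), e6 (invoked 10) maxes components and bumps thr0 → (4, 0)
from VC(e4)=(0, 2), VC(e6)=(4, 0), e7 (invoked 13) maxes components and bumps thr0 → (5, 2)
from VC(e7)=(5, 2), e9 (invoked 17) maxes components and bumps thr0 → (6, 2)
target: VC(e7) = (5, 2)

(5, 2)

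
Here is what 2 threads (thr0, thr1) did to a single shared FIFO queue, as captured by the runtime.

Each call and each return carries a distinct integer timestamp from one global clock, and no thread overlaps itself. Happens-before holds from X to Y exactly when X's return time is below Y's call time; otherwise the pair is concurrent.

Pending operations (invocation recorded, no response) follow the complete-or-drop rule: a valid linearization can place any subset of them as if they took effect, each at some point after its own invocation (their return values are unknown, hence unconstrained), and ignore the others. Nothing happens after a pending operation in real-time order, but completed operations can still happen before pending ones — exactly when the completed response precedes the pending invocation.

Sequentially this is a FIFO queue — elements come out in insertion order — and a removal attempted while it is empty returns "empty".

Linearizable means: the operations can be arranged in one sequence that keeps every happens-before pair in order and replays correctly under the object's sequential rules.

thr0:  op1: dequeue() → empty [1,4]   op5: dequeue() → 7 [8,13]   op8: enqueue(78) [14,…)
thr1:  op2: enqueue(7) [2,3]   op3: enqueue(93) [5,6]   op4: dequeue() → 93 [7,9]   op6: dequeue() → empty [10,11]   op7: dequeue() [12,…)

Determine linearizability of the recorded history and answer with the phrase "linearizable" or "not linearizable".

linearizable

witness order: op1, op2, op3, op5, op4, op6
after step 1 (op1 dequeue() → empty): queue <>
after step 2 (op2 enqueue(7)): queue <7>
after step 3 (op3 enqueue(93)): queue <7,93>
after step 4 (op5 dequeue() → 7): queue <93>
after step 5 (op4 dequeue() → 93): queue <>
after step 6 (op6 dequeue() → empty): queue <>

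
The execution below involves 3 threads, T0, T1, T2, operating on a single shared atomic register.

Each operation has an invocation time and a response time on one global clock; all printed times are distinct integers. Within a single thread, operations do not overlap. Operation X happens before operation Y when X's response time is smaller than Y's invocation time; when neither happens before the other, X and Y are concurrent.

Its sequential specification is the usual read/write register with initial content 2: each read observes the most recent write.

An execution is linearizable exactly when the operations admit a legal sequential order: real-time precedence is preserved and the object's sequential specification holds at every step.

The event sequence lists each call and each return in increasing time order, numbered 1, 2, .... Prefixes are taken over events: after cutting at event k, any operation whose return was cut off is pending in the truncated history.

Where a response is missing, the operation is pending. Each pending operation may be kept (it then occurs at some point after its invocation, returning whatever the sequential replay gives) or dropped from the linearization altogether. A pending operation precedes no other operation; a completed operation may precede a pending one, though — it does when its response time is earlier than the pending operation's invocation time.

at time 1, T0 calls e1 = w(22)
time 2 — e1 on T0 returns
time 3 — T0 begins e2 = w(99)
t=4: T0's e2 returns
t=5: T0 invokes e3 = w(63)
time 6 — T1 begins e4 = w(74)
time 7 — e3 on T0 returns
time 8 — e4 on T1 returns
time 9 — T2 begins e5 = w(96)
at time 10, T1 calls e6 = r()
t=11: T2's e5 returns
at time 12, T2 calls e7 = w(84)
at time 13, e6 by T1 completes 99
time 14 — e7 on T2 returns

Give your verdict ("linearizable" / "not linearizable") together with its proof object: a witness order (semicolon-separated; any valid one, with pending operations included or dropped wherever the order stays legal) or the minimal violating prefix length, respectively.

prefix check: 1..12 passes, 1..13 fails once e6's time-13 response joins
every one of the 4 real-time-consistent orders over 6 completed atomic register ops fails the sequential spec
include/drop combinations of the 1 pending operation (e7) were all tried; none helps
e.g. e1, e2, e3, e4, e5, e6 (pending dropped): illegal at step 6, since e6 r() → 99 cannot apply there
e.g. e1, e2, e3, e4, e6, e5 (pending dropped): illegal at step 5, since e6 r() → 99 cannot apply there

not linearizable — minimal violating prefix: 13 events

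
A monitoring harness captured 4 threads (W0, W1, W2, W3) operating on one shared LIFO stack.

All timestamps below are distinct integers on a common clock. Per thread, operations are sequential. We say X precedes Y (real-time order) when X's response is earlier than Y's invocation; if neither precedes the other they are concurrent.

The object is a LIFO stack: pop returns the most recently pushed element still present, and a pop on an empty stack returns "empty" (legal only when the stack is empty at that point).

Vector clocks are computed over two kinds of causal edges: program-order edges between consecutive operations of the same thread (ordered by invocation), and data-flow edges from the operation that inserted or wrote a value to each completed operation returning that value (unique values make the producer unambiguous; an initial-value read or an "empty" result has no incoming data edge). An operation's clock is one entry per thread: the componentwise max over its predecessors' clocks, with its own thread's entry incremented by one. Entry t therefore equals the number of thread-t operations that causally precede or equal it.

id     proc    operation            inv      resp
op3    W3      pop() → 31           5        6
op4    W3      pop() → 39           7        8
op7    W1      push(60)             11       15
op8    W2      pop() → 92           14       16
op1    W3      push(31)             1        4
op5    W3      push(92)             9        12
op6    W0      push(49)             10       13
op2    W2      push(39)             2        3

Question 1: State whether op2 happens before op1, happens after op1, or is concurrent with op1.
concurrent

op2 spans [2,3], op1 spans [1,4]
the intervals overlap in both directions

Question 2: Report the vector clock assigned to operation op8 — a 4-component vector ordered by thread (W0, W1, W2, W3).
(0, 0, 2, 4)

op1, invoked 1, has no incoming edges; only W3's bump applies → (0, 0, 0, 1)
op2, invoked 2, has no incoming edges; only W2's bump applies → (0, 0, 1, 0)
op7, invoked 11, has no incoming edges; only W1's bump applies → (0, 1, 0, 0)
op6, invoked 10, has no incoming edges; only W0's bump applies → (1, 0, 0, 0)
op3, invoked 5, takes VC(op1)=(0, 0, 0, 1) under max, adds 1 for W3 → (0, 0, 0, 2)
op4, invoked 7, takes VC(op2)=(0, 0, 1, 0), VC(op3)=(0, 0, 0, 2) under max, adds 1 for W3 → (0, 0, 1, 3)
op5, invoked 9, takes VC(op4)=(0, 0, 1, 3) under max, adds 1 for W3 → (0, 0, 1, 4)
op8, invoked 14, takes VC(op2)=(0, 0, 1, 0), VC(op5)=(0, 0, 1, 4) under max, adds 1 for W2 → (0, 0, 2, 4)
target: VC(op8) = (0, 0, 2, 4)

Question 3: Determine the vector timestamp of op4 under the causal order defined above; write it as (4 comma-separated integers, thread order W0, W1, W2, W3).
(0, 0, 1, 3)

root op op1, invoked 1: fresh clock plus W3's own tick → (0, 0, 0, 1)
root op op2, invoked 2: fresh clock plus W2's own tick → (0, 0, 1, 0)
root op op7, invoked 11: fresh clock plus W1's own tick → (0, 1, 0, 0)
root op op6, invoked 10: fresh clock plus W0's own tick → (1, 0, 0, 0)
merge at op3 (invoked 5): VC(op1)=(0, 0, 0, 1), own-thread bump on W3 → (0, 0, 0, 2)
merge at op4 (invoked 7): VC(op2)=(0, 0, 1, 0), VC(op3)=(0, 0, 0, 2), own-thread bump on W3 → (0, 0, 1, 3)
merge at op5 (invoked 9): VC(op4)=(0, 0, 1, 3), own-thread bump on W3 → (0, 0, 1, 4)
merge at op8 (invoked 14): VC(op2)=(0, 0, 1, 0), VC(op5)=(0, 0, 1, 4), own-thread bump on W2 → (0, 0, 2, 4)
target: VC(op4) = (0, 0, 1, 3)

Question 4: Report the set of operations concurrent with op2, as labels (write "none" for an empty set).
op1

concurrent with op2 ([2,3]): every op whose interval crosses 2..3
op1 [1,4]: concurrent
op3 [5,6]: after
op4 [7,8]: after
op5 [9,12]: after
op6 [10,13]: after
op7 [11,15]: after
op8 [14,16]: after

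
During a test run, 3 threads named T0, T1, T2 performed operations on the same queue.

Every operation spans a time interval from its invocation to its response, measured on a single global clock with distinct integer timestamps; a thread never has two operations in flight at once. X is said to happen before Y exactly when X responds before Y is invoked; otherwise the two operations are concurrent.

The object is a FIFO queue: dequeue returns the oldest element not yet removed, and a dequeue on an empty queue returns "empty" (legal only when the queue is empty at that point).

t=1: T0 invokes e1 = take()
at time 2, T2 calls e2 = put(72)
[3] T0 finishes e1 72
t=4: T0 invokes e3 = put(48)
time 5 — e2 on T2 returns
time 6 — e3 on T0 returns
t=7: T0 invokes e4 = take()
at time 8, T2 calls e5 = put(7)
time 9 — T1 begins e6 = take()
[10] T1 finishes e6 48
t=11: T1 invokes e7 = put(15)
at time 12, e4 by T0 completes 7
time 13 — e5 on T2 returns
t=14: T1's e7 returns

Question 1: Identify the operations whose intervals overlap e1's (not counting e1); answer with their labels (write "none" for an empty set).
e2

overlap test against e1 [1,3]: concurrent iff the interval meets 1..3
e2 [2,5]: concurrent
e3 [4,6]: after
e4 [7,12]: after
e5 [8,13]: after
e6 [9,10]: after
e7 [11,14]: after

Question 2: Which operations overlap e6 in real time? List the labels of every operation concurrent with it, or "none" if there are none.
e4, e5

e6 spans [9,10]; an op avoiding the whole window 9..10 is ordered, any other is concurrent
e1 [1,3]: before
e2 [2,5]: before
e3 [4,6]: before
e4 [7,12]: concurrent
e5 [8,13]: concurrent
e7 [11,14]: after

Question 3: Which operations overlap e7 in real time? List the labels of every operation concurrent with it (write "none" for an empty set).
e4, e5

e7 runs from 11 to 14; window-overlapping ops are concurrent
e1 [1,3]: before
e2 [2,5]: before
e3 [4,6]: before
e4 [7,12]: concurrent
e5 [8,13]: concurrent
e6 [9,10]: before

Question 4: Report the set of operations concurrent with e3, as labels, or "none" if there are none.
e2

e3 spans [4,6]: anything still running between times 4 and 6 counts as concurrent
e1 [1,3]: before
e2 [2,5]: concurrent
e4 [7,12]: after
e5 [8,13]: after
e6 [9,10]: after
e7 [11,14]: after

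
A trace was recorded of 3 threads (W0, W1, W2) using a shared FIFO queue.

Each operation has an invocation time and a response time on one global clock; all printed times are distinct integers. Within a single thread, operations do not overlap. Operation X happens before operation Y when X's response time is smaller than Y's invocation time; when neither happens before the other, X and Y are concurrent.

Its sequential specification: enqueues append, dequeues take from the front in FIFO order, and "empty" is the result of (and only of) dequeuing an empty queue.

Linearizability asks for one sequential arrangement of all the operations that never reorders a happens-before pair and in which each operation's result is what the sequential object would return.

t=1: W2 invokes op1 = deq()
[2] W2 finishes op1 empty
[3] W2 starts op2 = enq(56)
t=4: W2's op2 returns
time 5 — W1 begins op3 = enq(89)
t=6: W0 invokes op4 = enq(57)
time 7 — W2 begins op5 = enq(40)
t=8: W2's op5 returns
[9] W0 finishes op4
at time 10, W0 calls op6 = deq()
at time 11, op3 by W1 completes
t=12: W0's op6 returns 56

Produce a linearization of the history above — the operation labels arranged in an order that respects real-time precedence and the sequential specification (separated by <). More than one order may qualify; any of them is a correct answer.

1. op1 deq() → empty, leaving queue <>
2. op2 enq(56), leaving queue <56>
3. op3 enq(89), leaving queue <56,89>
4. op4 enq(57), leaving queue <56,89,57>
5. op5 enq(40), leaving queue <56,89,57,40>
6. op6 deq() → 56, leaving queue <89,57,40>

op1 < op2 < op3 < op4 < op5 < op6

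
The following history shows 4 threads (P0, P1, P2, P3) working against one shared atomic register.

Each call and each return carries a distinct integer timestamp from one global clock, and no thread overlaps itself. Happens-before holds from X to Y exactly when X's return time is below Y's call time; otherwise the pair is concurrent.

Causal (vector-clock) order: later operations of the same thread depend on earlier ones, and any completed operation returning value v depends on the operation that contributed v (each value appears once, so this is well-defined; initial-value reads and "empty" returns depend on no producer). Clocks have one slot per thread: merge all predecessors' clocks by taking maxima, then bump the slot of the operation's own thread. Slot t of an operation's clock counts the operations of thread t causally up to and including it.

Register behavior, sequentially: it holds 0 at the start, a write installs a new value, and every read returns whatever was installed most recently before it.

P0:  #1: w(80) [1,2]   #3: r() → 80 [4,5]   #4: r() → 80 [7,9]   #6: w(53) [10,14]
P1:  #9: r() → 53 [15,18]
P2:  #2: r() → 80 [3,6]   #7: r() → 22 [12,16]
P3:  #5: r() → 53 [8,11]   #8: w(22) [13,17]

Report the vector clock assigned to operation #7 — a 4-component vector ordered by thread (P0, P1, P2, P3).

#1, invoked 1, has no incoming edges; only P0's bump applies → (1, 0, 0, 0)
invoked at 3, #2 merges VC(#1)=(1, 0, 0, 0) and bumps P2's slot → (1, 0, 1, 0)
invoked at 4, #3 merges VC(#1)=(1, 0, 0, 0) and bumps P0's slot → (2, 0, 0, 0)
invoked at 7, #4 merges VC(#1)=(1, 0, 0, 0), VC(#3)=(2, 0, 0, 0) and bumps P0's slot → (3, 0, 0, 0)
invoked at 10, #6 merges VC(#4)=(3, 0, 0, 0) and bumps P0's slot → (4, 0, 0, 0)
invoked at 8, #5 merges VC(#6)=(4, 0, 0, 0) and bumps P3's slot → (4, 0, 0, 1)
invoked at 15, #9 merges VC(#6)=(4, 0, 0, 0) and bumps P1's slot → (4, 1, 0, 0)
invoked at 13, #8 merges VC(#5)=(4, 0, 0, 1) and bumps P3's slot → (4, 0, 0, 2)
invoked at 12, #7 merges VC(#2)=(1, 0, 1, 0), VC(#8)=(4, 0, 0, 2) and bumps P2's slot → (4, 0, 2, 2)
target: VC(#7) = (4, 0, 2, 2)

(4, 0, 2, 2)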